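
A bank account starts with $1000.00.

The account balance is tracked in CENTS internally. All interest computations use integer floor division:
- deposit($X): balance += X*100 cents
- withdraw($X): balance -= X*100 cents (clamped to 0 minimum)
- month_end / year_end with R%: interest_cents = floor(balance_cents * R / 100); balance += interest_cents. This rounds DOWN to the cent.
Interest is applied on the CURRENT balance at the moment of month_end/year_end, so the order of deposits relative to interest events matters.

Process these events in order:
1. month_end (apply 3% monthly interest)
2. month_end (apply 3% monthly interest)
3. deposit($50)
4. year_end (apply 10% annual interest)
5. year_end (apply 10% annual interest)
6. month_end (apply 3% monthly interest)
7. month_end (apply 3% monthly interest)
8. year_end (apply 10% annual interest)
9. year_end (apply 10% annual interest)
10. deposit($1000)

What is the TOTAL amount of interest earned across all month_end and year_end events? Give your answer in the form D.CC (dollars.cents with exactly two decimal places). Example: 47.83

After 1 (month_end (apply 3% monthly interest)): balance=$1030.00 total_interest=$30.00
After 2 (month_end (apply 3% monthly interest)): balance=$1060.90 total_interest=$60.90
After 3 (deposit($50)): balance=$1110.90 total_interest=$60.90
After 4 (year_end (apply 10% annual interest)): balance=$1221.99 total_interest=$171.99
After 5 (year_end (apply 10% annual interest)): balance=$1344.18 total_interest=$294.18
After 6 (month_end (apply 3% monthly interest)): balance=$1384.50 total_interest=$334.50
After 7 (month_end (apply 3% monthly interest)): balance=$1426.03 total_interest=$376.03
After 8 (year_end (apply 10% annual interest)): balance=$1568.63 total_interest=$518.63
After 9 (year_end (apply 10% annual interest)): balance=$1725.49 total_interest=$675.49
After 10 (deposit($1000)): balance=$2725.49 total_interest=$675.49

Answer: 675.49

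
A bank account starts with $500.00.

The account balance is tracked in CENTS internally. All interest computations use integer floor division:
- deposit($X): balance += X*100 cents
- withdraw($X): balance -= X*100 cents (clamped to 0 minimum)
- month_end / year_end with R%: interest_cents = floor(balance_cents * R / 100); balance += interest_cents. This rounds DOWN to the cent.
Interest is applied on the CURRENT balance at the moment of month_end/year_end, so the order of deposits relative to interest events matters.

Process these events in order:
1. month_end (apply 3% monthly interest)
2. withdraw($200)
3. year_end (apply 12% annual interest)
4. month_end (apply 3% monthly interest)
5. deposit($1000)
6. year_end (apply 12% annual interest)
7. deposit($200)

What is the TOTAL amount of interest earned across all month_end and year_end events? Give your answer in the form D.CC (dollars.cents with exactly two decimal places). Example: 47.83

Answer: 226.98

Derivation:
After 1 (month_end (apply 3% monthly interest)): balance=$515.00 total_interest=$15.00
After 2 (withdraw($200)): balance=$315.00 total_interest=$15.00
After 3 (year_end (apply 12% annual interest)): balance=$352.80 total_interest=$52.80
After 4 (month_end (apply 3% monthly interest)): balance=$363.38 total_interest=$63.38
After 5 (deposit($1000)): balance=$1363.38 total_interest=$63.38
After 6 (year_end (apply 12% annual interest)): balance=$1526.98 total_interest=$226.98
After 7 (deposit($200)): balance=$1726.98 total_interest=$226.98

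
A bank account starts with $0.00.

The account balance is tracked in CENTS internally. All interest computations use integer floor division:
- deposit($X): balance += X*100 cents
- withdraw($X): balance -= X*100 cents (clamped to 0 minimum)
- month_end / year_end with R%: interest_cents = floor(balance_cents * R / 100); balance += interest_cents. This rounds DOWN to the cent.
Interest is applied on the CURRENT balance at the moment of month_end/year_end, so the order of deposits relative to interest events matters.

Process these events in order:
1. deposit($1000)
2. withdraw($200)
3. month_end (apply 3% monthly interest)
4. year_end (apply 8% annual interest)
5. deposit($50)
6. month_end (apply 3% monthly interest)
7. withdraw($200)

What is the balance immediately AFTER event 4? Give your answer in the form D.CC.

Answer: 889.92

Derivation:
After 1 (deposit($1000)): balance=$1000.00 total_interest=$0.00
After 2 (withdraw($200)): balance=$800.00 total_interest=$0.00
After 3 (month_end (apply 3% monthly interest)): balance=$824.00 total_interest=$24.00
After 4 (year_end (apply 8% annual interest)): balance=$889.92 total_interest=$89.92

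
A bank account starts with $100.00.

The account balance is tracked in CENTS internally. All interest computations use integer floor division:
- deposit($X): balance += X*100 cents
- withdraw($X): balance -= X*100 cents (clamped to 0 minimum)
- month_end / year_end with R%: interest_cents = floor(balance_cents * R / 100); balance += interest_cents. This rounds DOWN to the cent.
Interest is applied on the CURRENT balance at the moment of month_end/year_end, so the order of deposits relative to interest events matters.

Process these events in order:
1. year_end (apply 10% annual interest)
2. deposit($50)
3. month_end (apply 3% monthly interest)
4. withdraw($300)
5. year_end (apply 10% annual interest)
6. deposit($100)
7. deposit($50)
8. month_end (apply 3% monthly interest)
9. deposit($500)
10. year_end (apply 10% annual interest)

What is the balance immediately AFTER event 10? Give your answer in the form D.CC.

Answer: 719.95

Derivation:
After 1 (year_end (apply 10% annual interest)): balance=$110.00 total_interest=$10.00
After 2 (deposit($50)): balance=$160.00 total_interest=$10.00
After 3 (month_end (apply 3% monthly interest)): balance=$164.80 total_interest=$14.80
After 4 (withdraw($300)): balance=$0.00 total_interest=$14.80
After 5 (year_end (apply 10% annual interest)): balance=$0.00 total_interest=$14.80
After 6 (deposit($100)): balance=$100.00 total_interest=$14.80
After 7 (deposit($50)): balance=$150.00 total_interest=$14.80
After 8 (month_end (apply 3% monthly interest)): balance=$154.50 total_interest=$19.30
After 9 (deposit($500)): balance=$654.50 total_interest=$19.30
After 10 (year_end (apply 10% annual interest)): balance=$719.95 total_interest=$84.75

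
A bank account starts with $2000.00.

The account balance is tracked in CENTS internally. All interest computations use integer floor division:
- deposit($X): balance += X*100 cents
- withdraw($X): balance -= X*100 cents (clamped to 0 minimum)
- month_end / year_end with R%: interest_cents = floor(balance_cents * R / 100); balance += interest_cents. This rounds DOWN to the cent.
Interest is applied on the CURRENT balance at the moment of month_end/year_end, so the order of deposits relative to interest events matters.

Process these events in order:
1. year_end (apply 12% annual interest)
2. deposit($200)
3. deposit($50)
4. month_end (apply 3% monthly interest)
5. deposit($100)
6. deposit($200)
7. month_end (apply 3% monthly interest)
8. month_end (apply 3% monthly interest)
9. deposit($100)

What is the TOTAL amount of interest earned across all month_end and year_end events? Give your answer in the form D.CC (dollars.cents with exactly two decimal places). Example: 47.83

Answer: 489.15

Derivation:
After 1 (year_end (apply 12% annual interest)): balance=$2240.00 total_interest=$240.00
After 2 (deposit($200)): balance=$2440.00 total_interest=$240.00
After 3 (deposit($50)): balance=$2490.00 total_interest=$240.00
After 4 (month_end (apply 3% monthly interest)): balance=$2564.70 total_interest=$314.70
After 5 (deposit($100)): balance=$2664.70 total_interest=$314.70
After 6 (deposit($200)): balance=$2864.70 total_interest=$314.70
After 7 (month_end (apply 3% monthly interest)): balance=$2950.64 total_interest=$400.64
After 8 (month_end (apply 3% monthly interest)): balance=$3039.15 total_interest=$489.15
After 9 (deposit($100)): balance=$3139.15 total_interest=$489.15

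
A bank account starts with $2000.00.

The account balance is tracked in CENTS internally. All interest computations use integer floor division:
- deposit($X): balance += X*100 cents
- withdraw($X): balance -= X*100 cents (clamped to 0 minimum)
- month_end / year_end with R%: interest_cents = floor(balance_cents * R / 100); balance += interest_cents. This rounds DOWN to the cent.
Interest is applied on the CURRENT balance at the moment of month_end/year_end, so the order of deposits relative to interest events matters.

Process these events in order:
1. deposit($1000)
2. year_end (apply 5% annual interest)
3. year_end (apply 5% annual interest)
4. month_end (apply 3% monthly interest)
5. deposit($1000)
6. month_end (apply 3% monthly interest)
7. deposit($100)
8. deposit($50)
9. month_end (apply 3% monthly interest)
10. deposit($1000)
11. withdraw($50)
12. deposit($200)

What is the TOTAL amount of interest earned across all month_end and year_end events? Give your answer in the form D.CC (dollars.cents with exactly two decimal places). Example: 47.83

Answer: 679.58

Derivation:
After 1 (deposit($1000)): balance=$3000.00 total_interest=$0.00
After 2 (year_end (apply 5% annual interest)): balance=$3150.00 total_interest=$150.00
After 3 (year_end (apply 5% annual interest)): balance=$3307.50 total_interest=$307.50
After 4 (month_end (apply 3% monthly interest)): balance=$3406.72 total_interest=$406.72
After 5 (deposit($1000)): balance=$4406.72 total_interest=$406.72
After 6 (month_end (apply 3% monthly interest)): balance=$4538.92 total_interest=$538.92
After 7 (deposit($100)): balance=$4638.92 total_interest=$538.92
After 8 (deposit($50)): balance=$4688.92 total_interest=$538.92
After 9 (month_end (apply 3% monthly interest)): balance=$4829.58 total_interest=$679.58
After 10 (deposit($1000)): balance=$5829.58 total_interest=$679.58
After 11 (withdraw($50)): balance=$5779.58 total_interest=$679.58
After 12 (deposit($200)): balance=$5979.58 total_interest=$679.58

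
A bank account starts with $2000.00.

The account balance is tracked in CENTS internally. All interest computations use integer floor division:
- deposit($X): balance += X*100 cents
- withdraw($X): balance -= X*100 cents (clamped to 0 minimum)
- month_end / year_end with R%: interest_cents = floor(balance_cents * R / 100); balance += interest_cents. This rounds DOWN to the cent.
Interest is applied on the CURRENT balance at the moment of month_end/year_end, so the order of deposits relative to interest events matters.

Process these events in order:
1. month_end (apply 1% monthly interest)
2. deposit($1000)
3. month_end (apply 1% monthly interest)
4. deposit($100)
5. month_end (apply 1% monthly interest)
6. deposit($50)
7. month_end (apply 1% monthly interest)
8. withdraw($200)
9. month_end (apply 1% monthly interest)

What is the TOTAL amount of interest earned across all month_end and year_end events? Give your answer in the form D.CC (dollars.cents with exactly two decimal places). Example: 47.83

Answer: 144.65

Derivation:
After 1 (month_end (apply 1% monthly interest)): balance=$2020.00 total_interest=$20.00
After 2 (deposit($1000)): balance=$3020.00 total_interest=$20.00
After 3 (month_end (apply 1% monthly interest)): balance=$3050.20 total_interest=$50.20
After 4 (deposit($100)): balance=$3150.20 total_interest=$50.20
After 5 (month_end (apply 1% monthly interest)): balance=$3181.70 total_interest=$81.70
After 6 (deposit($50)): balance=$3231.70 total_interest=$81.70
After 7 (month_end (apply 1% monthly interest)): balance=$3264.01 total_interest=$114.01
After 8 (withdraw($200)): balance=$3064.01 total_interest=$114.01
After 9 (month_end (apply 1% monthly interest)): balance=$3094.65 total_interest=$144.65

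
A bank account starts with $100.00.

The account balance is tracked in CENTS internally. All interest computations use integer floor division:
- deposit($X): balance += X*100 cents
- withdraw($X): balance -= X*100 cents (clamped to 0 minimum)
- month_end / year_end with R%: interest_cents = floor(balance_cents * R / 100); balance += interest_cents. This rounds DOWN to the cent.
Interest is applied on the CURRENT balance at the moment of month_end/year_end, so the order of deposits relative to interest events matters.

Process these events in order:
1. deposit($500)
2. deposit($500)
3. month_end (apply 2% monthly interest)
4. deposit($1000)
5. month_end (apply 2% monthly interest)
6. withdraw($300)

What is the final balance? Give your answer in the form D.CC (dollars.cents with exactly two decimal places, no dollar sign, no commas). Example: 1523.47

After 1 (deposit($500)): balance=$600.00 total_interest=$0.00
After 2 (deposit($500)): balance=$1100.00 total_interest=$0.00
After 3 (month_end (apply 2% monthly interest)): balance=$1122.00 total_interest=$22.00
After 4 (deposit($1000)): balance=$2122.00 total_interest=$22.00
After 5 (month_end (apply 2% monthly interest)): balance=$2164.44 total_interest=$64.44
After 6 (withdraw($300)): balance=$1864.44 total_interest=$64.44

Answer: 1864.44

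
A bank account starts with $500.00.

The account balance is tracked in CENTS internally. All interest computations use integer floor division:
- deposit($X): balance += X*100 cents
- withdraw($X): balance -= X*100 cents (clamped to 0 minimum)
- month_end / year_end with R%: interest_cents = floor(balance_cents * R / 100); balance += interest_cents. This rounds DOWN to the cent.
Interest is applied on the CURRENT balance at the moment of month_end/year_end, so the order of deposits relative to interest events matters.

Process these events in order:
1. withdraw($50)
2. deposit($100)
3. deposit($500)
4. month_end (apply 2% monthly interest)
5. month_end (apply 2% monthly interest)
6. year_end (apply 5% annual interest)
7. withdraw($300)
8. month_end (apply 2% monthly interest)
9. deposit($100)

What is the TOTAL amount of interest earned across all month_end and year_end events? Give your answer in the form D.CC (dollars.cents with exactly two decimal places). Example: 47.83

After 1 (withdraw($50)): balance=$450.00 total_interest=$0.00
After 2 (deposit($100)): balance=$550.00 total_interest=$0.00
After 3 (deposit($500)): balance=$1050.00 total_interest=$0.00
After 4 (month_end (apply 2% monthly interest)): balance=$1071.00 total_interest=$21.00
After 5 (month_end (apply 2% monthly interest)): balance=$1092.42 total_interest=$42.42
After 6 (year_end (apply 5% annual interest)): balance=$1147.04 total_interest=$97.04
After 7 (withdraw($300)): balance=$847.04 total_interest=$97.04
After 8 (month_end (apply 2% monthly interest)): balance=$863.98 total_interest=$113.98
After 9 (deposit($100)): balance=$963.98 total_interest=$113.98

Answer: 113.98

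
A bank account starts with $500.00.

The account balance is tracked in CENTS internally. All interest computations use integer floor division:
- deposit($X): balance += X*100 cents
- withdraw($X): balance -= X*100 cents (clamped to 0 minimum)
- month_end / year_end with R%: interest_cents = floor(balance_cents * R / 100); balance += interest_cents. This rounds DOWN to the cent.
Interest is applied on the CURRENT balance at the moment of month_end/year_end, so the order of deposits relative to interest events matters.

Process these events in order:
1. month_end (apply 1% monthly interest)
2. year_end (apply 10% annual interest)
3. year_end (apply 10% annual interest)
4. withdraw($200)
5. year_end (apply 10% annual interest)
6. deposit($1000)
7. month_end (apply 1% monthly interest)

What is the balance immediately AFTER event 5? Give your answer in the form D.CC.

Answer: 452.15

Derivation:
After 1 (month_end (apply 1% monthly interest)): balance=$505.00 total_interest=$5.00
After 2 (year_end (apply 10% annual interest)): balance=$555.50 total_interest=$55.50
After 3 (year_end (apply 10% annual interest)): balance=$611.05 total_interest=$111.05
After 4 (withdraw($200)): balance=$411.05 total_interest=$111.05
After 5 (year_end (apply 10% annual interest)): balance=$452.15 total_interest=$152.15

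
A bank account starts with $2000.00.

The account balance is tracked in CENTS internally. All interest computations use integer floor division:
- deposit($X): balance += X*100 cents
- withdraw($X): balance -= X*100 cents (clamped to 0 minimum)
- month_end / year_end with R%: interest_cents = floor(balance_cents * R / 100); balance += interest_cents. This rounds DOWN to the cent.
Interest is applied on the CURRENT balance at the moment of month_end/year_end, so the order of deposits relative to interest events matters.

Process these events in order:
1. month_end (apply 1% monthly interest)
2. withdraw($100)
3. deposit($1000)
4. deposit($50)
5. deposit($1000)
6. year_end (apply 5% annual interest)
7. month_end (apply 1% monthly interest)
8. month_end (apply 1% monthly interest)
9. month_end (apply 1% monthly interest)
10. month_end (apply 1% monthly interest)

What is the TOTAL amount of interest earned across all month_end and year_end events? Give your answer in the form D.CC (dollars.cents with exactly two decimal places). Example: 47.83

After 1 (month_end (apply 1% monthly interest)): balance=$2020.00 total_interest=$20.00
After 2 (withdraw($100)): balance=$1920.00 total_interest=$20.00
After 3 (deposit($1000)): balance=$2920.00 total_interest=$20.00
After 4 (deposit($50)): balance=$2970.00 total_interest=$20.00
After 5 (deposit($1000)): balance=$3970.00 total_interest=$20.00
After 6 (year_end (apply 5% annual interest)): balance=$4168.50 total_interest=$218.50
After 7 (month_end (apply 1% monthly interest)): balance=$4210.18 total_interest=$260.18
After 8 (month_end (apply 1% monthly interest)): balance=$4252.28 total_interest=$302.28
After 9 (month_end (apply 1% monthly interest)): balance=$4294.80 total_interest=$344.80
After 10 (month_end (apply 1% monthly interest)): balance=$4337.74 total_interest=$387.74

Answer: 387.74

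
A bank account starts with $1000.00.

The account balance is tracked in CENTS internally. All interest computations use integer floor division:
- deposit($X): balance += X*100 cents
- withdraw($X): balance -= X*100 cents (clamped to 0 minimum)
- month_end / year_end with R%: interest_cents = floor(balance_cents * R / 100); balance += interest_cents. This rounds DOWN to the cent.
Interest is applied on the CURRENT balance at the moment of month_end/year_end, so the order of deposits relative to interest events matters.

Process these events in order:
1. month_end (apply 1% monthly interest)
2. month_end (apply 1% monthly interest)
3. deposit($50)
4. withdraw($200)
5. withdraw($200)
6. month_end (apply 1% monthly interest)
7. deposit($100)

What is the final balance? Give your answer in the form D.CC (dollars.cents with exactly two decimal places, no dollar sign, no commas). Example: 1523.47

After 1 (month_end (apply 1% monthly interest)): balance=$1010.00 total_interest=$10.00
After 2 (month_end (apply 1% monthly interest)): balance=$1020.10 total_interest=$20.10
After 3 (deposit($50)): balance=$1070.10 total_interest=$20.10
After 4 (withdraw($200)): balance=$870.10 total_interest=$20.10
After 5 (withdraw($200)): balance=$670.10 total_interest=$20.10
After 6 (month_end (apply 1% monthly interest)): balance=$676.80 total_interest=$26.80
After 7 (deposit($100)): balance=$776.80 total_interest=$26.80

Answer: 776.80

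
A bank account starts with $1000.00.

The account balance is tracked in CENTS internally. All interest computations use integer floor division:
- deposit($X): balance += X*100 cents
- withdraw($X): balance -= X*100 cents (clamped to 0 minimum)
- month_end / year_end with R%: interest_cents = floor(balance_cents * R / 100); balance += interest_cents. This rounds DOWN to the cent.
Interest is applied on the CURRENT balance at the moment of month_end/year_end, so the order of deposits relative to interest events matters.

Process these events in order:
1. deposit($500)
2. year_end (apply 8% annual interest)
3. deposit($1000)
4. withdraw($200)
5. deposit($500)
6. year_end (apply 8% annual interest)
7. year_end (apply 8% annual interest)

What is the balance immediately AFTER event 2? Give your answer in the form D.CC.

Answer: 1620.00

Derivation:
After 1 (deposit($500)): balance=$1500.00 total_interest=$0.00
After 2 (year_end (apply 8% annual interest)): balance=$1620.00 total_interest=$120.00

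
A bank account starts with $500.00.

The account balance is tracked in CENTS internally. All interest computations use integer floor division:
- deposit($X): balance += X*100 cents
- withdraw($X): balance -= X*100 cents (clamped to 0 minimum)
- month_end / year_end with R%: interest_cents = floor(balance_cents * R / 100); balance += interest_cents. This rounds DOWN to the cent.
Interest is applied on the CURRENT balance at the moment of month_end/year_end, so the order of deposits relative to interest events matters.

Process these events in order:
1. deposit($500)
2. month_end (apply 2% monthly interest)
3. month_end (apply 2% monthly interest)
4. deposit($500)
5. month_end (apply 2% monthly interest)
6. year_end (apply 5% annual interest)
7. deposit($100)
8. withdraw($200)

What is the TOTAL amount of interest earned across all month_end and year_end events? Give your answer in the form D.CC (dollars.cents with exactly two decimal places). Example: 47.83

Answer: 149.76

Derivation:
After 1 (deposit($500)): balance=$1000.00 total_interest=$0.00
After 2 (month_end (apply 2% monthly interest)): balance=$1020.00 total_interest=$20.00
After 3 (month_end (apply 2% monthly interest)): balance=$1040.40 total_interest=$40.40
After 4 (deposit($500)): balance=$1540.40 total_interest=$40.40
After 5 (month_end (apply 2% monthly interest)): balance=$1571.20 total_interest=$71.20
After 6 (year_end (apply 5% annual interest)): balance=$1649.76 total_interest=$149.76
After 7 (deposit($100)): balance=$1749.76 total_interest=$149.76
After 8 (withdraw($200)): balance=$1549.76 total_interest=$149.76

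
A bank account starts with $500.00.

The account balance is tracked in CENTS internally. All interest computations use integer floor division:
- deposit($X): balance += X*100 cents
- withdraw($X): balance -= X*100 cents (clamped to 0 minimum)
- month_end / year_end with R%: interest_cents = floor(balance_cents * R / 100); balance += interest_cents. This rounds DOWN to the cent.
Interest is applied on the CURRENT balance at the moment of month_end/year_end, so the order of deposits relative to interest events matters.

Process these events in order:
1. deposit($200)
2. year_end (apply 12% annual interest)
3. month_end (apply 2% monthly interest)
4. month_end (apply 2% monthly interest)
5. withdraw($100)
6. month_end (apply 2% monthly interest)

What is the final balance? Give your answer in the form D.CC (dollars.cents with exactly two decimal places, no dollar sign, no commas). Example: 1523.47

After 1 (deposit($200)): balance=$700.00 total_interest=$0.00
After 2 (year_end (apply 12% annual interest)): balance=$784.00 total_interest=$84.00
After 3 (month_end (apply 2% monthly interest)): balance=$799.68 total_interest=$99.68
After 4 (month_end (apply 2% monthly interest)): balance=$815.67 total_interest=$115.67
After 5 (withdraw($100)): balance=$715.67 total_interest=$115.67
After 6 (month_end (apply 2% monthly interest)): balance=$729.98 total_interest=$129.98

Answer: 729.98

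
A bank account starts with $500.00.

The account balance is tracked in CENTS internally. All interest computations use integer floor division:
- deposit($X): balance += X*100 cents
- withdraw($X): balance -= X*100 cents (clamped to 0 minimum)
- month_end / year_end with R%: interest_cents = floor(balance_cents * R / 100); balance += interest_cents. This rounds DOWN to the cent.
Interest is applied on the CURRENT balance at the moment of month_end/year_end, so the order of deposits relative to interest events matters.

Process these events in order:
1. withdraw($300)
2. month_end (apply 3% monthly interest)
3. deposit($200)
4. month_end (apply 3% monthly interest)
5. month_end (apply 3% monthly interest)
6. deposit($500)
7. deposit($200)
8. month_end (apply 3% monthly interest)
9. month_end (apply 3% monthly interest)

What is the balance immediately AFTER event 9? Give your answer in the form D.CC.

After 1 (withdraw($300)): balance=$200.00 total_interest=$0.00
After 2 (month_end (apply 3% monthly interest)): balance=$206.00 total_interest=$6.00
After 3 (deposit($200)): balance=$406.00 total_interest=$6.00
After 4 (month_end (apply 3% monthly interest)): balance=$418.18 total_interest=$18.18
After 5 (month_end (apply 3% monthly interest)): balance=$430.72 total_interest=$30.72
After 6 (deposit($500)): balance=$930.72 total_interest=$30.72
After 7 (deposit($200)): balance=$1130.72 total_interest=$30.72
After 8 (month_end (apply 3% monthly interest)): balance=$1164.64 total_interest=$64.64
After 9 (month_end (apply 3% monthly interest)): balance=$1199.57 total_interest=$99.57

Answer: 1199.57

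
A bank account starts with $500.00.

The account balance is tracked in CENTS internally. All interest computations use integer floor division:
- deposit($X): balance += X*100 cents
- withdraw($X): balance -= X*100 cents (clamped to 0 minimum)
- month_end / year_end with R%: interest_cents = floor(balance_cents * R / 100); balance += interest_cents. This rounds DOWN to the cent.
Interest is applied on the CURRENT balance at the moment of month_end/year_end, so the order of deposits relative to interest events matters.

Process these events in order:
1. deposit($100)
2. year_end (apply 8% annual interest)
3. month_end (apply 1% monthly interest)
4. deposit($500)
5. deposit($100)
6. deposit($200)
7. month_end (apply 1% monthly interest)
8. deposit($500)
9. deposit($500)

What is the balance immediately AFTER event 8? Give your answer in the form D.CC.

After 1 (deposit($100)): balance=$600.00 total_interest=$0.00
After 2 (year_end (apply 8% annual interest)): balance=$648.00 total_interest=$48.00
After 3 (month_end (apply 1% monthly interest)): balance=$654.48 total_interest=$54.48
After 4 (deposit($500)): balance=$1154.48 total_interest=$54.48
After 5 (deposit($100)): balance=$1254.48 total_interest=$54.48
After 6 (deposit($200)): balance=$1454.48 total_interest=$54.48
After 7 (month_end (apply 1% monthly interest)): balance=$1469.02 total_interest=$69.02
After 8 (deposit($500)): balance=$1969.02 total_interest=$69.02

Answer: 1969.02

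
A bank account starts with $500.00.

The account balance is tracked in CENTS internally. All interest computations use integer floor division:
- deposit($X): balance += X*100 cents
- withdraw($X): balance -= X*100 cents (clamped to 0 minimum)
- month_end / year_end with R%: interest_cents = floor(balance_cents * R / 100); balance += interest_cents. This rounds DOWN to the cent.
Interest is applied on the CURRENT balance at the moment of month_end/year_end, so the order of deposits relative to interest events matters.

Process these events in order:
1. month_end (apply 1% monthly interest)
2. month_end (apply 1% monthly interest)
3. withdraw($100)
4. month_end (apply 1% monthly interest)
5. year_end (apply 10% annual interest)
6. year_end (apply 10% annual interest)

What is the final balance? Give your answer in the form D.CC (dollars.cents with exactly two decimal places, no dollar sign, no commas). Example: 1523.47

After 1 (month_end (apply 1% monthly interest)): balance=$505.00 total_interest=$5.00
After 2 (month_end (apply 1% monthly interest)): balance=$510.05 total_interest=$10.05
After 3 (withdraw($100)): balance=$410.05 total_interest=$10.05
After 4 (month_end (apply 1% monthly interest)): balance=$414.15 total_interest=$14.15
After 5 (year_end (apply 10% annual interest)): balance=$455.56 total_interest=$55.56
After 6 (year_end (apply 10% annual interest)): balance=$501.11 total_interest=$101.11

Answer: 501.11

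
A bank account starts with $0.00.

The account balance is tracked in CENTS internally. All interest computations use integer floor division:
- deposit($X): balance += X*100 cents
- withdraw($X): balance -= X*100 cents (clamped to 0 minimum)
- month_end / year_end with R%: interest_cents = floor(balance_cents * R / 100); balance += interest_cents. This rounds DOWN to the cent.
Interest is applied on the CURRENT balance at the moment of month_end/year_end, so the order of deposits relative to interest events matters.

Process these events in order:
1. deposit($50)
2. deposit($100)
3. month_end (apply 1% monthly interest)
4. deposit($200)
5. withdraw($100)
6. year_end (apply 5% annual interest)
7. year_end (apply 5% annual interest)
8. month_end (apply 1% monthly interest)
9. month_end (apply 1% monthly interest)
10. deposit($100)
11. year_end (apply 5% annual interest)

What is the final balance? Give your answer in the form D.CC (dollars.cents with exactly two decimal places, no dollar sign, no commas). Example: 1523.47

After 1 (deposit($50)): balance=$50.00 total_interest=$0.00
After 2 (deposit($100)): balance=$150.00 total_interest=$0.00
After 3 (month_end (apply 1% monthly interest)): balance=$151.50 total_interest=$1.50
After 4 (deposit($200)): balance=$351.50 total_interest=$1.50
After 5 (withdraw($100)): balance=$251.50 total_interest=$1.50
After 6 (year_end (apply 5% annual interest)): balance=$264.07 total_interest=$14.07
After 7 (year_end (apply 5% annual interest)): balance=$277.27 total_interest=$27.27
After 8 (month_end (apply 1% monthly interest)): balance=$280.04 total_interest=$30.04
After 9 (month_end (apply 1% monthly interest)): balance=$282.84 total_interest=$32.84
After 10 (deposit($100)): balance=$382.84 total_interest=$32.84
After 11 (year_end (apply 5% annual interest)): balance=$401.98 total_interest=$51.98

Answer: 401.98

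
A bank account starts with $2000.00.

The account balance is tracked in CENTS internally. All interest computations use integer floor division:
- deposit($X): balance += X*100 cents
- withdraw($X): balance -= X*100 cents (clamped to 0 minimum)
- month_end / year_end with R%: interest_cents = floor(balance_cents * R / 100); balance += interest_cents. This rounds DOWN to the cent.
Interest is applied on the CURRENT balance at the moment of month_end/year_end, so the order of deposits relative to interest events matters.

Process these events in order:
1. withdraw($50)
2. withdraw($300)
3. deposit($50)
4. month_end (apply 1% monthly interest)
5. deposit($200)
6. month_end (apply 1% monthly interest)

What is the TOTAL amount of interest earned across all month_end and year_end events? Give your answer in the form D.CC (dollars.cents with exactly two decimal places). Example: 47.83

After 1 (withdraw($50)): balance=$1950.00 total_interest=$0.00
After 2 (withdraw($300)): balance=$1650.00 total_interest=$0.00
After 3 (deposit($50)): balance=$1700.00 total_interest=$0.00
After 4 (month_end (apply 1% monthly interest)): balance=$1717.00 total_interest=$17.00
After 5 (deposit($200)): balance=$1917.00 total_interest=$17.00
After 6 (month_end (apply 1% monthly interest)): balance=$1936.17 total_interest=$36.17

Answer: 36.17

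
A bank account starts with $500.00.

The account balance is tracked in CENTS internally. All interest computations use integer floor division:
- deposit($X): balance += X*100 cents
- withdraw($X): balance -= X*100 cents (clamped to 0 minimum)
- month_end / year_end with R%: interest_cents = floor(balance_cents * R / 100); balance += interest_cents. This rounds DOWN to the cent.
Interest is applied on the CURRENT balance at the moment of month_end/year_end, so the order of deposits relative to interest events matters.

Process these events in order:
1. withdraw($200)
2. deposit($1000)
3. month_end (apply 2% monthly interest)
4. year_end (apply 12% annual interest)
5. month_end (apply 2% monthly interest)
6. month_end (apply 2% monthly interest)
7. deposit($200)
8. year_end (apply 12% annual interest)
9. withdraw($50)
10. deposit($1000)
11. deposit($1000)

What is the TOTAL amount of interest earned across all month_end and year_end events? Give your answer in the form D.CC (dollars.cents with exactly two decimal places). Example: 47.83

After 1 (withdraw($200)): balance=$300.00 total_interest=$0.00
After 2 (deposit($1000)): balance=$1300.00 total_interest=$0.00
After 3 (month_end (apply 2% monthly interest)): balance=$1326.00 total_interest=$26.00
After 4 (year_end (apply 12% annual interest)): balance=$1485.12 total_interest=$185.12
After 5 (month_end (apply 2% monthly interest)): balance=$1514.82 total_interest=$214.82
After 6 (month_end (apply 2% monthly interest)): balance=$1545.11 total_interest=$245.11
After 7 (deposit($200)): balance=$1745.11 total_interest=$245.11
After 8 (year_end (apply 12% annual interest)): balance=$1954.52 total_interest=$454.52
After 9 (withdraw($50)): balance=$1904.52 total_interest=$454.52
After 10 (deposit($1000)): balance=$2904.52 total_interest=$454.52
After 11 (deposit($1000)): balance=$3904.52 total_interest=$454.52

Answer: 454.52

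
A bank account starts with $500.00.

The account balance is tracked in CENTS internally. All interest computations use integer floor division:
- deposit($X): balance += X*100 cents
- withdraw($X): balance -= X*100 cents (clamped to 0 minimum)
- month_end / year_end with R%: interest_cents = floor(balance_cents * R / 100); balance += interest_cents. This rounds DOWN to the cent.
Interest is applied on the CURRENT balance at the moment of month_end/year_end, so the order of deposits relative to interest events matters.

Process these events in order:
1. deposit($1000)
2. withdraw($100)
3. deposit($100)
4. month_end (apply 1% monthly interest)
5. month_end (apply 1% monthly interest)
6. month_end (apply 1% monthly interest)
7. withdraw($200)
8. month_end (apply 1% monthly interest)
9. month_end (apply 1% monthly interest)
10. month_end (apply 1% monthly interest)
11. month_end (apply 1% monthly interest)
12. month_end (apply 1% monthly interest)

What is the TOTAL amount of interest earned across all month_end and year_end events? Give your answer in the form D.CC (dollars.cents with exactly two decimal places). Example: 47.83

After 1 (deposit($1000)): balance=$1500.00 total_interest=$0.00
After 2 (withdraw($100)): balance=$1400.00 total_interest=$0.00
After 3 (deposit($100)): balance=$1500.00 total_interest=$0.00
After 4 (month_end (apply 1% monthly interest)): balance=$1515.00 total_interest=$15.00
After 5 (month_end (apply 1% monthly interest)): balance=$1530.15 total_interest=$30.15
After 6 (month_end (apply 1% monthly interest)): balance=$1545.45 total_interest=$45.45
After 7 (withdraw($200)): balance=$1345.45 total_interest=$45.45
After 8 (month_end (apply 1% monthly interest)): balance=$1358.90 total_interest=$58.90
After 9 (month_end (apply 1% monthly interest)): balance=$1372.48 total_interest=$72.48
After 10 (month_end (apply 1% monthly interest)): balance=$1386.20 total_interest=$86.20
After 11 (month_end (apply 1% monthly interest)): balance=$1400.06 total_interest=$100.06
After 12 (month_end (apply 1% monthly interest)): balance=$1414.06 total_interest=$114.06

Answer: 114.06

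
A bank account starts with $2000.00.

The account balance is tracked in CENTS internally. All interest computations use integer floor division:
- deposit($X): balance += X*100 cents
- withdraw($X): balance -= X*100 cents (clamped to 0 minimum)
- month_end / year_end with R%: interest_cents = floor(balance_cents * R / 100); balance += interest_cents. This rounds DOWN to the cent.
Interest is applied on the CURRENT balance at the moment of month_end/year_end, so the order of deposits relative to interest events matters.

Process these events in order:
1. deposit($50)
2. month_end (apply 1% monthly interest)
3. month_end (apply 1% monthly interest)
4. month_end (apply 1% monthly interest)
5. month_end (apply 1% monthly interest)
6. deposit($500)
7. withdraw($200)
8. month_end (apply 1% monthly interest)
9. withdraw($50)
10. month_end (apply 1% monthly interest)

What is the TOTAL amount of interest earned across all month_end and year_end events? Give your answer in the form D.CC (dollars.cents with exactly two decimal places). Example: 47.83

After 1 (deposit($50)): balance=$2050.00 total_interest=$0.00
After 2 (month_end (apply 1% monthly interest)): balance=$2070.50 total_interest=$20.50
After 3 (month_end (apply 1% monthly interest)): balance=$2091.20 total_interest=$41.20
After 4 (month_end (apply 1% monthly interest)): balance=$2112.11 total_interest=$62.11
After 5 (month_end (apply 1% monthly interest)): balance=$2133.23 total_interest=$83.23
After 6 (deposit($500)): balance=$2633.23 total_interest=$83.23
After 7 (withdraw($200)): balance=$2433.23 total_interest=$83.23
After 8 (month_end (apply 1% monthly interest)): balance=$2457.56 total_interest=$107.56
After 9 (withdraw($50)): balance=$2407.56 total_interest=$107.56
After 10 (month_end (apply 1% monthly interest)): balance=$2431.63 total_interest=$131.63

Answer: 131.63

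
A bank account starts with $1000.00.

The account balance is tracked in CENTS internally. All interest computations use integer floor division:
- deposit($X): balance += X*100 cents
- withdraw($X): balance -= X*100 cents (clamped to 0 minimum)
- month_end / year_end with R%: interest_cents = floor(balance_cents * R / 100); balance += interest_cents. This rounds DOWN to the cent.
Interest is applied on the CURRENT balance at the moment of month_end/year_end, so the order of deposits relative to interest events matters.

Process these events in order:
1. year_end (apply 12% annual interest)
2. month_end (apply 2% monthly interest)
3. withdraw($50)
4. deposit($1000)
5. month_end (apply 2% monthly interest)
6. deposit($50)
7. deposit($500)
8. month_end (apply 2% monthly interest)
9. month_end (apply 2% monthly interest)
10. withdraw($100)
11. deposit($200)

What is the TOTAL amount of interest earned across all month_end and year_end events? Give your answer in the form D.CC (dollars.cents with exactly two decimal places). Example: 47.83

Answer: 292.67

Derivation:
After 1 (year_end (apply 12% annual interest)): balance=$1120.00 total_interest=$120.00
After 2 (month_end (apply 2% monthly interest)): balance=$1142.40 total_interest=$142.40
After 3 (withdraw($50)): balance=$1092.40 total_interest=$142.40
After 4 (deposit($1000)): balance=$2092.40 total_interest=$142.40
After 5 (month_end (apply 2% monthly interest)): balance=$2134.24 total_interest=$184.24
After 6 (deposit($50)): balance=$2184.24 total_interest=$184.24
After 7 (deposit($500)): balance=$2684.24 total_interest=$184.24
After 8 (month_end (apply 2% monthly interest)): balance=$2737.92 total_interest=$237.92
After 9 (month_end (apply 2% monthly interest)): balance=$2792.67 total_interest=$292.67
After 10 (withdraw($100)): balance=$2692.67 total_interest=$292.67
After 11 (deposit($200)): balance=$2892.67 total_interest=$292.67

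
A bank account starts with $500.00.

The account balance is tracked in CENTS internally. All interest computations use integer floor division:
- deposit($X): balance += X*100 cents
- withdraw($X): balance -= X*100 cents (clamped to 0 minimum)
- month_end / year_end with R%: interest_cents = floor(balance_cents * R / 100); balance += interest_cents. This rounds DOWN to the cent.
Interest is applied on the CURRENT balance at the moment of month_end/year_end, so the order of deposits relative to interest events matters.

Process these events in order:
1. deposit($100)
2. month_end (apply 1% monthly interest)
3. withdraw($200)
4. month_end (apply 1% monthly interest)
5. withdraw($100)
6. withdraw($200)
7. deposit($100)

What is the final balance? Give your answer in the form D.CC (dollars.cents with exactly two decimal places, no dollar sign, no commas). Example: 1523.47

After 1 (deposit($100)): balance=$600.00 total_interest=$0.00
After 2 (month_end (apply 1% monthly interest)): balance=$606.00 total_interest=$6.00
After 3 (withdraw($200)): balance=$406.00 total_interest=$6.00
After 4 (month_end (apply 1% monthly interest)): balance=$410.06 total_interest=$10.06
After 5 (withdraw($100)): balance=$310.06 total_interest=$10.06
After 6 (withdraw($200)): balance=$110.06 total_interest=$10.06
After 7 (deposit($100)): balance=$210.06 total_interest=$10.06

Answer: 210.06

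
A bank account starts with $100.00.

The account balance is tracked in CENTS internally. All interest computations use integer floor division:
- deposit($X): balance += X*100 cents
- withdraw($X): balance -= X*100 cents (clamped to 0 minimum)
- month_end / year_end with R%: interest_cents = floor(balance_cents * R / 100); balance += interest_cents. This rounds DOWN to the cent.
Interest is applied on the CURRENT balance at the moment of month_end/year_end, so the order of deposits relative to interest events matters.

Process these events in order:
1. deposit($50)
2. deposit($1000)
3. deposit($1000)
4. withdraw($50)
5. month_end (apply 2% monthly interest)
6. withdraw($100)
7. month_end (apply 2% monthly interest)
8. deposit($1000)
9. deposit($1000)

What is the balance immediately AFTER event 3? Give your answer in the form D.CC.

After 1 (deposit($50)): balance=$150.00 total_interest=$0.00
After 2 (deposit($1000)): balance=$1150.00 total_interest=$0.00
After 3 (deposit($1000)): balance=$2150.00 total_interest=$0.00

Answer: 2150.00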